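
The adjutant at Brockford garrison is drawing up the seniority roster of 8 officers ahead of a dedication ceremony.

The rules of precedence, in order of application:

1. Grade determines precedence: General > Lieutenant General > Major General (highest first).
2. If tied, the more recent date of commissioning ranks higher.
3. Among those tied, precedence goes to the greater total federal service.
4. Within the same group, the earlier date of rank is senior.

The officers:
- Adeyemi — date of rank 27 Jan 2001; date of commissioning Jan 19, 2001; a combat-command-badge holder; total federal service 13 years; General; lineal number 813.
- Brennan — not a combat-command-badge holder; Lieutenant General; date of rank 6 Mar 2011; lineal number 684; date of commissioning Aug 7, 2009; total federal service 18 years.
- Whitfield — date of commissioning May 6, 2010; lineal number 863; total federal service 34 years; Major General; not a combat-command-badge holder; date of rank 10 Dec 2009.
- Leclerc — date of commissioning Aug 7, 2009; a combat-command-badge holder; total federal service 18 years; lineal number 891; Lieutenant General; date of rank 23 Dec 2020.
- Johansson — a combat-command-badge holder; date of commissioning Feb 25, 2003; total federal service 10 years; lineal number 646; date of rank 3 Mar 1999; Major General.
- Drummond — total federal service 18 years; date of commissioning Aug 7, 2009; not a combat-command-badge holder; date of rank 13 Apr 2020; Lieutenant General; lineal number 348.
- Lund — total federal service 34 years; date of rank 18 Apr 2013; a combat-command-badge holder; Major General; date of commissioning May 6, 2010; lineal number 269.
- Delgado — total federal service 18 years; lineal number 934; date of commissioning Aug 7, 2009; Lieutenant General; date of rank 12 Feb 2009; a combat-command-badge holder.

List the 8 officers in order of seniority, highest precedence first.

By grade: Adeyemi (General); then Delgado, Brennan, Drummond and Leclerc (Lieutenant General); then Whitfield, Lund and Johansson (Major General).
Delgado, Brennan, Drummond and Leclerc all have date of commissioning Aug 7, 2009, so the next rule applies.
Delgado, Brennan, Drummond and Leclerc all have total federal service 18 years, so the next rule applies.
Among Delgado, Brennan, Drummond and Leclerc, by date of rank (earlier first): Delgado (12 Feb 2009) before Brennan (6 Mar 2011) before Drummond (13 Apr 2020) before Leclerc (23 Dec 2020).
Among Whitfield, Lund and Johansson, by date of commissioning (later first): Whitfield and Lund (May 6, 2010) before Johansson (Feb 25, 2003).
Whitfield and Lund both have total federal service 34 years, so the next rule applies.
Among Whitfield and Lund, by date of rank (earlier first): Whitfield (10 Dec 2009) before Lund (18 Apr 2013).
Full order: Adeyemi, Delgado, Brennan, Drummond, Leclerc, Whitfield, Lund, Johansson.

Adeyemi, Delgado, Brennan, Drummond, Leclerc, Whitfield, Lund, Johansson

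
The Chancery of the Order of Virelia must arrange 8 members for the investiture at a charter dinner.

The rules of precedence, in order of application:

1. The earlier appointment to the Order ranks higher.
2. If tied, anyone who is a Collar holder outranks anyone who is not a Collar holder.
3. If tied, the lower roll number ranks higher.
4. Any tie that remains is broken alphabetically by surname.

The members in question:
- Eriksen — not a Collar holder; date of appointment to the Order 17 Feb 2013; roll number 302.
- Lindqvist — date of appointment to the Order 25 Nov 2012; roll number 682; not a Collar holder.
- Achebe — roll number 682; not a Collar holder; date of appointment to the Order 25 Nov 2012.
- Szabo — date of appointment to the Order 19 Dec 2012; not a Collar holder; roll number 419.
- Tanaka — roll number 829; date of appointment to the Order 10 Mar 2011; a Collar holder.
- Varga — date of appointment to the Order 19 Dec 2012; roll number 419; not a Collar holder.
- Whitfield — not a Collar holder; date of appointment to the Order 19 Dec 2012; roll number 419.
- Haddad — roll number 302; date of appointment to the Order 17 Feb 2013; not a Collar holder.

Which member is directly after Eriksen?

Haddad

By date of appointment to the Order (earlier first): Tanaka (10 Mar 2011); then Achebe and Lindqvist (both 25 Nov 2012); then Szabo, Varga and Whitfield (each 19 Dec 2012); then Eriksen and Haddad (both 17 Feb 2013).
Achebe and Lindqvist are each not a Collar holder, so the next rule applies.
Achebe and Lindqvist both have roll number 682, so the next rule applies.
Among Achebe and Lindqvist, alphabetically by surname: Achebe before Lindqvist.
Szabo, Varga and Whitfield are each not a Collar holder, so the next rule applies.
Szabo, Varga and Whitfield all have roll number 419, so the next rule applies.
Among Szabo, Varga and Whitfield, alphabetically by surname: Szabo before Varga before Whitfield.
Eriksen and Haddad are each not a Collar holder, so the next rule applies.
Eriksen and Haddad both have roll number 302, so the next rule applies.
Among Eriksen and Haddad, alphabetically by surname: Eriksen before Haddad.
Order: Tanaka, Achebe, Lindqvist, Szabo, Varga, Whitfield, Eriksen, Haddad.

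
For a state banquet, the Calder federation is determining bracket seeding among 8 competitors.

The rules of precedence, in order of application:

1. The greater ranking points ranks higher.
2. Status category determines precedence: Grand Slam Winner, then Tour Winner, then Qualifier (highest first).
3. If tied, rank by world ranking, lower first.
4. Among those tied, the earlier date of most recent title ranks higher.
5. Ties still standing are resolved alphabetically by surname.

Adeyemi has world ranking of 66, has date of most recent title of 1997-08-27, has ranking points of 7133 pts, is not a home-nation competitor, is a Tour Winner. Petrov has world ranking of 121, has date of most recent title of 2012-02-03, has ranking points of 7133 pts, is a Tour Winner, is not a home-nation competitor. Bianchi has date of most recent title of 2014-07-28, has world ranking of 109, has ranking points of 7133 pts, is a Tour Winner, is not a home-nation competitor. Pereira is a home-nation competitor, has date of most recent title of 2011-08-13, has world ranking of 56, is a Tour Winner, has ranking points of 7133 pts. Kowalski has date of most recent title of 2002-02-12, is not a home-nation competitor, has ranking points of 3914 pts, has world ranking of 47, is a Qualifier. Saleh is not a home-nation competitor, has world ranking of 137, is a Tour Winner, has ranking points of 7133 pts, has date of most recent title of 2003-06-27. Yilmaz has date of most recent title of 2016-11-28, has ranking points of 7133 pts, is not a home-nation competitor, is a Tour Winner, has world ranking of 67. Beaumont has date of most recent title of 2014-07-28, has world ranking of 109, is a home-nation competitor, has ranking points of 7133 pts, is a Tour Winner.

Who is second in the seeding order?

Adeyemi

By ranking points (higher first): Pereira, Adeyemi, Yilmaz, Beaumont, Bianchi, Petrov and Saleh (each 7133 pts); then Kowalski (3914 pts).
Pereira, Adeyemi, Yilmaz, Beaumont, Bianchi, Petrov and Saleh are each Tour Winner, so the next rule applies.
Among Pereira, Adeyemi, Yilmaz, Beaumont, Bianchi, Petrov and Saleh, by world ranking (lower first): Pereira (56) before Adeyemi (66) before Yilmaz (67) before Beaumont and Bianchi (109) before Petrov (121) before Saleh (137).
Beaumont and Bianchi both have date of most recent title 2014-07-28, so the next rule applies.
Among Beaumont and Bianchi, alphabetically by surname: Beaumont before Bianchi.
Order: Pereira, Adeyemi, Yilmaz, Beaumont, Bianchi, Petrov, Saleh, Kowalski.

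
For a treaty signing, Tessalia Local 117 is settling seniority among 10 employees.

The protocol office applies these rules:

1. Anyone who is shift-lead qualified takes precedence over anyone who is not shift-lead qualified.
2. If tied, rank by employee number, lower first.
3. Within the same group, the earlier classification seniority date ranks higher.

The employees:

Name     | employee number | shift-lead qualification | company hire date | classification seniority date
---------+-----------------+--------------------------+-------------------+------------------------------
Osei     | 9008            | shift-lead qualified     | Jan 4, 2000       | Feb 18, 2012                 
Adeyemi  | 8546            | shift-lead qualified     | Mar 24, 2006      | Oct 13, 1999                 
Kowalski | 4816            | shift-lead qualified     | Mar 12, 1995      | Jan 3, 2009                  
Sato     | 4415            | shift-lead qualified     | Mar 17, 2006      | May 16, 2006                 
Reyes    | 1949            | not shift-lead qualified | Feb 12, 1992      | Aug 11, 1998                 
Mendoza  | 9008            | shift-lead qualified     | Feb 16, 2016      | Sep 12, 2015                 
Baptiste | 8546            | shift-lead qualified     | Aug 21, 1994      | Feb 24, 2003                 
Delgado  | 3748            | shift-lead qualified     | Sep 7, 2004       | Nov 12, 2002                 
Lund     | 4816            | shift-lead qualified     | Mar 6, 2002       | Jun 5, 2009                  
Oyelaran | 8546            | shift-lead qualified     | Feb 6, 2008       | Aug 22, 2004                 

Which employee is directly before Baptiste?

Adeyemi

By the first rule: Delgado, Sato, Kowalski, Lund, Adeyemi, Baptiste, Oyelaran, Osei and Mendoza (each shift-lead qualified); then Reyes (not shift-lead qualified).
Among Delgado, Sato, Kowalski, Lund, Adeyemi, Baptiste, Oyelaran, Osei and Mendoza, by employee number (lower first): Delgado (3748) before Sato (4415) before Kowalski and Lund (4816) before Adeyemi, Baptiste and Oyelaran (8546) before Osei and Mendoza (9008).
Among Kowalski and Lund, by classification seniority date (earlier first): Kowalski (Jan 3, 2009) before Lund (Jun 5, 2009).
Among Adeyemi, Baptiste and Oyelaran, by classification seniority date (earlier first): Adeyemi (Oct 13, 1999) before Baptiste (Feb 24, 2003) before Oyelaran (Aug 22, 2004).
Among Osei and Mendoza, by classification seniority date (earlier first): Osei (Feb 18, 2012) before Mendoza (Sep 12, 2015).
Order: Delgado, Sato, Kowalski, Lund, Adeyemi, Baptiste, Oyelaran, Osei, Mendoza, Reyes.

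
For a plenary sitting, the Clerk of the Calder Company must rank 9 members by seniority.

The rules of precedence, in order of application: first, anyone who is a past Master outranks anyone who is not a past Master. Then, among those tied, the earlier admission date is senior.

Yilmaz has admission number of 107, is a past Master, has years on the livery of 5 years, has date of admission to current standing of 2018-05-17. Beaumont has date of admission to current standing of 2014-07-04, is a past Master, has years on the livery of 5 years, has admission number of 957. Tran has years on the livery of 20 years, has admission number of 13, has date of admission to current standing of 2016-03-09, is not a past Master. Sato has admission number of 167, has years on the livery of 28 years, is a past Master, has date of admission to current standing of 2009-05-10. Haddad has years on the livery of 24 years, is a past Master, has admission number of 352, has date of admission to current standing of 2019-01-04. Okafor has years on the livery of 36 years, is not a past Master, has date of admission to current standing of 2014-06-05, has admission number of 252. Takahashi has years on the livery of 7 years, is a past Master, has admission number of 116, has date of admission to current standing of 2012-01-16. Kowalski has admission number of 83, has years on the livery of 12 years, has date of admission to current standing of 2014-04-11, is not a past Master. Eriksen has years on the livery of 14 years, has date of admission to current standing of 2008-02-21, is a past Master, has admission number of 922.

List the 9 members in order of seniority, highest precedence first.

Eriksen, Sato, Takahashi, Beaumont, Yilmaz, Haddad, Kowalski, Okafor, Tran

By the first rule: Eriksen, Sato, Takahashi, Beaumont, Yilmaz and Haddad (each a past Master); then Kowalski, Okafor and Tran (each not a past Master).
Among Eriksen, Sato, Takahashi, Beaumont, Yilmaz and Haddad, by date of admission to current standing (earlier first): Eriksen (2008-02-21) before Sato (2009-05-10) before Takahashi (2012-01-16) before Beaumont (2014-07-04) before Yilmaz (2018-05-17) before Haddad (2019-01-04).
Among Kowalski, Okafor and Tran, by date of admission to current standing (earlier first): Kowalski (2014-04-11) before Okafor (2014-06-05) before Tran (2016-03-09).
Full order: Eriksen, Sato, Takahashi, Beaumont, Yilmaz, Haddad, Kowalski, Okafor, Tran.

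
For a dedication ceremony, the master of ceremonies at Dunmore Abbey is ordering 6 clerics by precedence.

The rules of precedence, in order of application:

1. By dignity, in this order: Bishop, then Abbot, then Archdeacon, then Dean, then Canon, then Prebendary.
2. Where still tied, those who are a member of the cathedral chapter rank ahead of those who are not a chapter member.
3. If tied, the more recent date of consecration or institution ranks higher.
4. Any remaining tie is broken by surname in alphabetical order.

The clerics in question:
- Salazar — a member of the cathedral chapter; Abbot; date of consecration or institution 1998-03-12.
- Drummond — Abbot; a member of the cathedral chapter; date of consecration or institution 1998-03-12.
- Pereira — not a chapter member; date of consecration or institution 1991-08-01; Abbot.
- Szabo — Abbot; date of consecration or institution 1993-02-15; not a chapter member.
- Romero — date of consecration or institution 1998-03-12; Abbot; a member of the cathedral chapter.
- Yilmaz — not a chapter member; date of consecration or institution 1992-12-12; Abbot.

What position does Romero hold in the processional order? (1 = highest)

By dignity: Drummond, Romero, Salazar, Szabo, Yilmaz and Pereira (Abbot).
Among Drummond, Romero, Salazar, Szabo, Yilmaz and Pereira, a member of the cathedral chapter before not a chapter member: Drummond, Romero and Salazar (a member of the cathedral chapter) before Szabo, Yilmaz and Pereira (not a chapter member).
Drummond, Romero and Salazar all have date of consecration or institution 1998-03-12, so the next rule applies.
Among Drummond, Romero and Salazar, alphabetically by surname: Drummond before Romero before Salazar.
Among Szabo, Yilmaz and Pereira, by date of consecration or institution (later first): Szabo (1993-02-15) before Yilmaz (1992-12-12) before Pereira (1991-08-01).
Order: Drummond, Romero, Salazar, Szabo, Yilmaz, Pereira. So position 2.

2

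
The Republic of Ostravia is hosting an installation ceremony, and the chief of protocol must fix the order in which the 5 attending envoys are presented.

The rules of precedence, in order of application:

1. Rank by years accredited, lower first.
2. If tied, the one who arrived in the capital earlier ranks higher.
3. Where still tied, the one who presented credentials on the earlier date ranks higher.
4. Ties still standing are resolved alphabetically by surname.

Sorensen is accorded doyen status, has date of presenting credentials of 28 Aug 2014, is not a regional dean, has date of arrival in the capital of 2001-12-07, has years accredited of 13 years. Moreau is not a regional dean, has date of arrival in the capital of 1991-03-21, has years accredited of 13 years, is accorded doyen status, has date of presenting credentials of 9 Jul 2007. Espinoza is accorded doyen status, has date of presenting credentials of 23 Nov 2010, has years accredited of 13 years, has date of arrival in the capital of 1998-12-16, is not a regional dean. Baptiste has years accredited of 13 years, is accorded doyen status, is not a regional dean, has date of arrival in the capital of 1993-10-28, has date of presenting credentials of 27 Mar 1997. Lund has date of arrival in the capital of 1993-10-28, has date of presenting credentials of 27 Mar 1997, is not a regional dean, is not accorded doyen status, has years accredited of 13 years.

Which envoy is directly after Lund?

By years accredited (lower first): Moreau, Baptiste, Lund, Espinoza and Sorensen (each 13 years).
Among Moreau, Baptiste, Lund, Espinoza and Sorensen, by date of arrival in the capital (earlier first): Moreau (1991-03-21) before Baptiste and Lund (1993-10-28) before Espinoza (1998-12-16) before Sorensen (2001-12-07).
Baptiste and Lund both have date of presenting credentials 27 Mar 1997, so the next rule applies.
Among Baptiste and Lund, alphabetically by surname: Baptiste before Lund.
Order: Moreau, Baptiste, Lund, Espinoza, Sorensen.

Espinoza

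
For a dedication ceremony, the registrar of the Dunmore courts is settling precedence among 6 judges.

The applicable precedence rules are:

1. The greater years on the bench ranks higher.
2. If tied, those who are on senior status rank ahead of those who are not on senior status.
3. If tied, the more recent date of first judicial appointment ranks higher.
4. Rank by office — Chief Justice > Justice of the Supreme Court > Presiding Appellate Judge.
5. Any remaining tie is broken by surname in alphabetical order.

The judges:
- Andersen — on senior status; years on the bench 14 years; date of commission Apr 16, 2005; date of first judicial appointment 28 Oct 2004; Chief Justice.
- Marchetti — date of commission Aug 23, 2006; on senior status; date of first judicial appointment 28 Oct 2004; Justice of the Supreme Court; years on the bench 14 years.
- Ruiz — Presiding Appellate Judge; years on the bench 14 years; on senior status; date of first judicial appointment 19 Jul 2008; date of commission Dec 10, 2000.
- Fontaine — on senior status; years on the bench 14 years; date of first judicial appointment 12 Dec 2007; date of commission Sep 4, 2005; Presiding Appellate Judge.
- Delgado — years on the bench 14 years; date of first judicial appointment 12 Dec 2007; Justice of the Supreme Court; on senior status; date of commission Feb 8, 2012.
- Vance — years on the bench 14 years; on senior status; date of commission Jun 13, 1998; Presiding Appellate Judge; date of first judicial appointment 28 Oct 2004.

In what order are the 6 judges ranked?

By years on the bench (higher first): Ruiz, Delgado, Fontaine, Andersen, Marchetti and Vance (each 14 years).
Ruiz, Delgado, Fontaine, Andersen, Marchetti and Vance are each on senior status, so the next rule applies.
Among Ruiz, Delgado, Fontaine, Andersen, Marchetti and Vance, by date of first judicial appointment (later first): Ruiz (19 Jul 2008) before Delgado and Fontaine (12 Dec 2007) before Andersen, Marchetti and Vance (28 Oct 2004).
Among Delgado and Fontaine, by office: Delgado (Justice of the Supreme Court) before Fontaine (Presiding Appellate Judge).
Among Andersen, Marchetti and Vance, by office: Andersen (Chief Justice) before Marchetti (Justice of the Supreme Court) before Vance (Presiding Appellate Judge).
Full order: Ruiz, Delgado, Fontaine, Andersen, Marchetti, Vance.

Ruiz, Delgado, Fontaine, Andersen, Marchetti, Vance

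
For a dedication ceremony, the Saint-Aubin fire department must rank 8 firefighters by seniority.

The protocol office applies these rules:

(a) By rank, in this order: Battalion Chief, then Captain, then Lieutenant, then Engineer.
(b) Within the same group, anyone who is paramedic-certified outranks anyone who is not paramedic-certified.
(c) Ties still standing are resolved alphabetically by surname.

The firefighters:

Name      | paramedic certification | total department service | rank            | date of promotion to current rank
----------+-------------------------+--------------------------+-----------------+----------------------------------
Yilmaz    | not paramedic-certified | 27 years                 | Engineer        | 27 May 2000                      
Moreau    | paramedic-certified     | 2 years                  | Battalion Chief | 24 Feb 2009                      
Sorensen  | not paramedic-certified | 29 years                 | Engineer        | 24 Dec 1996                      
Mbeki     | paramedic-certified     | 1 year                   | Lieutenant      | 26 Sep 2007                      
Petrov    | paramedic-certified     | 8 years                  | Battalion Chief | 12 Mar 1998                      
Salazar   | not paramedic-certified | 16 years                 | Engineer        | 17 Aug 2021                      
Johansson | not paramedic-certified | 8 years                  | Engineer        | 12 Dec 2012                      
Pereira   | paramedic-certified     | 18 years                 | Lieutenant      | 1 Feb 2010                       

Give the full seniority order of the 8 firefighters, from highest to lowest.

By rank: Moreau and Petrov (Battalion Chief); then Mbeki and Pereira (Lieutenant); then Johansson, Salazar, Sorensen and Yilmaz (Engineer).
Moreau and Petrov are each paramedic-certified, so the next rule applies.
Among Moreau and Petrov, alphabetically by surname: Moreau before Petrov.
Mbeki and Pereira are each paramedic-certified, so the next rule applies.
Among Mbeki and Pereira, alphabetically by surname: Mbeki before Pereira.
Johansson, Salazar, Sorensen and Yilmaz are each not paramedic-certified, so the next rule applies.
Among Johansson, Salazar, Sorensen and Yilmaz, alphabetically by surname: Johansson before Salazar before Sorensen before Yilmaz.
Full order: Moreau, Petrov, Mbeki, Pereira, Johansson, Salazar, Sorensen, Yilmaz.

Moreau, Petrov, Mbeki, Pereira, Johansson, Salazar, Sorensen, Yilmaz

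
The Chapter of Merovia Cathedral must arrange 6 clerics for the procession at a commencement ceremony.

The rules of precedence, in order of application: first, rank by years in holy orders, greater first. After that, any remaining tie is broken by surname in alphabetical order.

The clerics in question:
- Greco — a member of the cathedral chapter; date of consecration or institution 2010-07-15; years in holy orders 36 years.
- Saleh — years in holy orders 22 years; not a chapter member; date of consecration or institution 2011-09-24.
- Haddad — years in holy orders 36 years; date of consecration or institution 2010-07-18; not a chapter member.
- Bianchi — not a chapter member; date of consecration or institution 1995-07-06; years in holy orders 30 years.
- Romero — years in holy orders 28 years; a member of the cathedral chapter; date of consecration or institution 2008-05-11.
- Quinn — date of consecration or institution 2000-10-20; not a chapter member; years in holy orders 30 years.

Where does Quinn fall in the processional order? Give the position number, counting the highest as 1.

4

By years in holy orders (higher first): Greco and Haddad (both 36 years); then Bianchi and Quinn (both 30 years); then Romero (28 years); then Saleh (22 years).
Among Greco and Haddad, alphabetically by surname: Greco before Haddad.
Among Bianchi and Quinn, alphabetically by surname: Bianchi before Quinn.
Order: Greco, Haddad, Bianchi, Quinn, Romero, Saleh. So position 4.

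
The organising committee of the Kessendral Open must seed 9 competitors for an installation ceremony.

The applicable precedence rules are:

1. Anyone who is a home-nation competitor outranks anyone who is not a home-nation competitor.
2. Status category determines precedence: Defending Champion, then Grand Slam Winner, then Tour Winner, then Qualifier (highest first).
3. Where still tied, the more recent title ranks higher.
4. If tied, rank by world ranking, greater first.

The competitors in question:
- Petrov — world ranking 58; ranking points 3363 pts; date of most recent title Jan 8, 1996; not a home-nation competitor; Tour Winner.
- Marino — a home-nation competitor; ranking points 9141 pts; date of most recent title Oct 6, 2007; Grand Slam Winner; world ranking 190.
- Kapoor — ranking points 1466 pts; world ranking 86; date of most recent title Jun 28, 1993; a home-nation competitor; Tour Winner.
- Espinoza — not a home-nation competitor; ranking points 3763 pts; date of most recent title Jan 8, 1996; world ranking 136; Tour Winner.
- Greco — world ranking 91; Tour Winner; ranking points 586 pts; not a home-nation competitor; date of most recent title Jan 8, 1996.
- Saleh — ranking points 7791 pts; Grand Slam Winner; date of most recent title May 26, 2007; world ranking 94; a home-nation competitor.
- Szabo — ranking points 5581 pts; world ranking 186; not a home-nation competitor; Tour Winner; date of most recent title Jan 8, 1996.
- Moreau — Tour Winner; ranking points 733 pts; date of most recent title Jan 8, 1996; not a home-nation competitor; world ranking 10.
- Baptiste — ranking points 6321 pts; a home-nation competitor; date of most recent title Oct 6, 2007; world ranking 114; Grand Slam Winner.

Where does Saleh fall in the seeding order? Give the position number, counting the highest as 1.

By the first rule: Marino, Baptiste, Saleh and Kapoor (each a home-nation competitor); then Szabo, Espinoza, Greco, Petrov and Moreau (each not a home-nation competitor).
Among Marino, Baptiste, Saleh and Kapoor, by status category: Marino, Baptiste and Saleh (Grand Slam Winner) before Kapoor (Tour Winner).
Among Marino, Baptiste and Saleh, by date of most recent title (later first): Marino and Baptiste (Oct 6, 2007) before Saleh (May 26, 2007).
Among Marino and Baptiste, by world ranking (higher first): Marino (190) before Baptiste (114).
Szabo, Espinoza, Greco, Petrov and Moreau are each Tour Winner, so the next rule applies.
Szabo, Espinoza, Greco, Petrov and Moreau all have date of most recent title Jan 8, 1996, so the next rule applies.
Among Szabo, Espinoza, Greco, Petrov and Moreau, by world ranking (higher first): Szabo (186) before Espinoza (136) before Greco (91) before Petrov (58) before Moreau (10).
Order: Marino, Baptiste, Saleh, Kapoor, Szabo, Espinoza, Greco, Petrov, Moreau. So position 3.

3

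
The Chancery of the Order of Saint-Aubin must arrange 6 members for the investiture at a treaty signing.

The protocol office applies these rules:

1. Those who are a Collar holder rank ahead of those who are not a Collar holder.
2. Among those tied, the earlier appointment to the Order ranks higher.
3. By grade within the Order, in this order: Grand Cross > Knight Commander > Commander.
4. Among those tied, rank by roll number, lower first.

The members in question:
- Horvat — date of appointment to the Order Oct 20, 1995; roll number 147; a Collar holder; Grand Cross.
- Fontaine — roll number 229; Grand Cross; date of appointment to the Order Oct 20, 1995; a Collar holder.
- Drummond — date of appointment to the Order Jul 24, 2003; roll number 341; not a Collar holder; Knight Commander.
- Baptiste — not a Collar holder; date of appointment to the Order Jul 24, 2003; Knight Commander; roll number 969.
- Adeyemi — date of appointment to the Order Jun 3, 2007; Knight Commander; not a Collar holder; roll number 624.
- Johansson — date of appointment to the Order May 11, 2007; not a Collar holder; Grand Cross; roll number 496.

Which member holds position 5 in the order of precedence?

By the first rule: Horvat and Fontaine (both a Collar holder); then Drummond, Baptiste, Johansson and Adeyemi (each not a Collar holder).
Horvat and Fontaine both have date of appointment to the Order Oct 20, 1995, so the next rule applies.
Horvat and Fontaine are each Grand Cross, so the next rule applies.
Among Horvat and Fontaine, by roll number (lower first): Horvat (147) before Fontaine (229).
Among Drummond, Baptiste, Johansson and Adeyemi, by date of appointment to the Order (earlier first): Drummond and Baptiste (Jul 24, 2003) before Johansson (May 11, 2007) before Adeyemi (Jun 3, 2007).
Drummond and Baptiste are each Knight Commander, so the next rule applies.
Among Drummond and Baptiste, by roll number (lower first): Drummond (341) before Baptiste (969).
Order: Horvat, Fontaine, Drummond, Baptiste, Johansson, Adeyemi.

Johansson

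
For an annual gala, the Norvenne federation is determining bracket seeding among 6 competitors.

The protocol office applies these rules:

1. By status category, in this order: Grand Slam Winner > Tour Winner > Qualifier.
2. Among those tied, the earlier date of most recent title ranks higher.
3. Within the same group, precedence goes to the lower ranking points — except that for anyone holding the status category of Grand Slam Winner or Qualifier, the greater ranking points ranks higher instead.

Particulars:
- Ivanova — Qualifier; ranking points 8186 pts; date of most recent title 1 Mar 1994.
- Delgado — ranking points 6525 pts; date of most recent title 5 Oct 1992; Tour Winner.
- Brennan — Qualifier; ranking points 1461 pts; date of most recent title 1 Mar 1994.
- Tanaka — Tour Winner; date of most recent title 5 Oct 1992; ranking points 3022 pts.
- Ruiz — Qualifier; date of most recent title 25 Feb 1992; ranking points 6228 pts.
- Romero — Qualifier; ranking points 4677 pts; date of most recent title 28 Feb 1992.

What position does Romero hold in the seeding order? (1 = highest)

4

By status category: Tanaka and Delgado (Tour Winner); then Ruiz, Romero, Ivanova and Brennan (Qualifier).
Tanaka and Delgado both have date of most recent title 5 Oct 1992, so the next rule applies.
Among Tanaka and Delgado, by ranking points (lower first): Tanaka (3022 pts) before Delgado (6525 pts).
Among Ruiz, Romero, Ivanova and Brennan, by date of most recent title (earlier first): Ruiz (25 Feb 1992) before Romero (28 Feb 1992) before Ivanova and Brennan (1 Mar 1994).
Among Ivanova and Brennan, by ranking points (higher first) (reversed rule for this group): Ivanova (8186 pts) before Brennan (1461 pts).
Order: Tanaka, Delgado, Ruiz, Romero, Ivanova, Brennan. So position 4.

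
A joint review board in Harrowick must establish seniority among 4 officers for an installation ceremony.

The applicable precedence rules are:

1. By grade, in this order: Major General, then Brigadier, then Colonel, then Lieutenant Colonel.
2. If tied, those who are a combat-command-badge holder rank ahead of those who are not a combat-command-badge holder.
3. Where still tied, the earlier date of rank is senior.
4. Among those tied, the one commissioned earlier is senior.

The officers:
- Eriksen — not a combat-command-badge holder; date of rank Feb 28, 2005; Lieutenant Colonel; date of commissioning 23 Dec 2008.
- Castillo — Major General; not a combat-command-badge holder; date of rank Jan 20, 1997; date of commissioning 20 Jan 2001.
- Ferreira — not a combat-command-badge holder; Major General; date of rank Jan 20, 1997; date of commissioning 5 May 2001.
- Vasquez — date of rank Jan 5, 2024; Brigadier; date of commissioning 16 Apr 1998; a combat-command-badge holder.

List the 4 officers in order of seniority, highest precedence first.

Castillo, Ferreira, Vasquez, Eriksen

By grade: Castillo and Ferreira (Major General); then Vasquez (Brigadier); then Eriksen (Lieutenant Colonel).
Castillo and Ferreira are each not a combat-command-badge holder, so the next rule applies.
Castillo and Ferreira both have date of rank Jan 20, 1997, so the next rule applies.
Among Castillo and Ferreira, by date of commissioning (earlier first): Castillo (20 Jan 2001) before Ferreira (5 May 2001).
Full order: Castillo, Ferreira, Vasquez, Eriksen.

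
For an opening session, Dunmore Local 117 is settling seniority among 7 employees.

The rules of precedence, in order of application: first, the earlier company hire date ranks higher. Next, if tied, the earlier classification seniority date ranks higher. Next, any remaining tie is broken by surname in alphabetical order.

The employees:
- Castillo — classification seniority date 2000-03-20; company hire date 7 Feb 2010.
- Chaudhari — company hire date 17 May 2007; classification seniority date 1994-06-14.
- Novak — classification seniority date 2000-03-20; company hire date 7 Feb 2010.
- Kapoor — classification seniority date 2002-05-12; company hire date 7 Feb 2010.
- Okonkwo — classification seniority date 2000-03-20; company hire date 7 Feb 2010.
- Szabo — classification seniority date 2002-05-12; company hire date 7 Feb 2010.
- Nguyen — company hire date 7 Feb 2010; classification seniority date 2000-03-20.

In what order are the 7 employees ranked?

By company hire date (earlier first): Chaudhari (17 May 2007); then Castillo, Nguyen, Novak, Okonkwo, Kapoor and Szabo (each 7 Feb 2010).
Among Castillo, Nguyen, Novak, Okonkwo, Kapoor and Szabo, by classification seniority date (earlier first): Castillo, Nguyen, Novak and Okonkwo (2000-03-20) before Kapoor and Szabo (2002-05-12).
Among Castillo, Nguyen, Novak and Okonkwo, alphabetically by surname: Castillo before Nguyen before Novak before Okonkwo.
Among Kapoor and Szabo, alphabetically by surname: Kapoor before Szabo.
Full order: Chaudhari, Castillo, Nguyen, Novak, Okonkwo, Kapoor, Szabo.

Chaudhari, Castillo, Nguyen, Novak, Okonkwo, Kapoor, Szabo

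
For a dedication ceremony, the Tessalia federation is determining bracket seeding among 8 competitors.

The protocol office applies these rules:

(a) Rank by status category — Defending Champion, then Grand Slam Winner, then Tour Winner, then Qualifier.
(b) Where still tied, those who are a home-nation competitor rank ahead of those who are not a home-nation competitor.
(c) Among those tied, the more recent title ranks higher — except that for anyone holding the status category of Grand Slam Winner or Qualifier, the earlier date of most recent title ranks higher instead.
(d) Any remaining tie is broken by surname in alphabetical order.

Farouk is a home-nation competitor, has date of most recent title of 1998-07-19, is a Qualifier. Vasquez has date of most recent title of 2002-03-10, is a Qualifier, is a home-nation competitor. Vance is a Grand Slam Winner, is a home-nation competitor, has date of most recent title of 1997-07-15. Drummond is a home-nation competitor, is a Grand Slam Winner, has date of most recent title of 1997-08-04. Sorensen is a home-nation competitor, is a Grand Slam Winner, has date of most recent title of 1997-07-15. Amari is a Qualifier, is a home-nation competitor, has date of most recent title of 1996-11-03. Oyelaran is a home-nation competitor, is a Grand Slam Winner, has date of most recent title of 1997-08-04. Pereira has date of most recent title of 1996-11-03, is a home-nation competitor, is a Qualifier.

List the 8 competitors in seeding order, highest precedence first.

Sorensen, Vance, Drummond, Oyelaran, Amari, Pereira, Farouk, Vasquez

By status category: Sorensen, Vance, Drummond and Oyelaran (Grand Slam Winner); then Amari, Pereira, Farouk and Vasquez (Qualifier).
Sorensen, Vance, Drummond and Oyelaran are each a home-nation competitor, so the next rule applies.
Among Sorensen, Vance, Drummond and Oyelaran, by date of most recent title (earlier first) (reversed rule for this group): Sorensen and Vance (1997-07-15) before Drummond and Oyelaran (1997-08-04).
Among Sorensen and Vance, alphabetically by surname: Sorensen before Vance.
Among Drummond and Oyelaran, alphabetically by surname: Drummond before Oyelaran.
Amari, Pereira, Farouk and Vasquez are each a home-nation competitor, so the next rule applies.
Among Amari, Pereira, Farouk and Vasquez, by date of most recent title (earlier first) (reversed rule for this group): Amari and Pereira (1996-11-03) before Farouk (1998-07-19) before Vasquez (2002-03-10).
Among Amari and Pereira, alphabetically by surname: Amari before Pereira.
Full order: Sorensen, Vance, Drummond, Oyelaran, Amari, Pereira, Farouk, Vasquez.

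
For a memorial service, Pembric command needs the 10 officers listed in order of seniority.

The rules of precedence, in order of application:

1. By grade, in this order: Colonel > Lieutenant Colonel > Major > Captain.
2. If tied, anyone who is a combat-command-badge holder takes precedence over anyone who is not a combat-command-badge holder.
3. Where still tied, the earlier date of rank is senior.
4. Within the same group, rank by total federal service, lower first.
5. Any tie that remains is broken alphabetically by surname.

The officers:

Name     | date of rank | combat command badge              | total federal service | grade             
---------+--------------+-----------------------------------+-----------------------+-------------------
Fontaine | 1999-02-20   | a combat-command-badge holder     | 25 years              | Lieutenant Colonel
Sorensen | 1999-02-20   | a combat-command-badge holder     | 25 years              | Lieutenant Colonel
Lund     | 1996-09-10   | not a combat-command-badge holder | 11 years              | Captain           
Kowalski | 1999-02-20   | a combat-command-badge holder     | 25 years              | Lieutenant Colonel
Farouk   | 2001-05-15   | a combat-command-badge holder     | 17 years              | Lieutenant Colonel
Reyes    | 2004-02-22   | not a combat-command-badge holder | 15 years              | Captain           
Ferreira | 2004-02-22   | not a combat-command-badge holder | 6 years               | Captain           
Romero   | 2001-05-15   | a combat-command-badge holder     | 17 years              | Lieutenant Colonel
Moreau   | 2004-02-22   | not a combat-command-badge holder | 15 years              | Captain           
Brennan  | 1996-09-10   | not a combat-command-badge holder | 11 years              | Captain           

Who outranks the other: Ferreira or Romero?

By grade: Fontaine, Kowalski, Sorensen, Farouk and Romero (Lieutenant Colonel); then Brennan, Lund, Ferreira, Moreau and Reyes (Captain).
Fontaine, Kowalski, Sorensen, Farouk and Romero are each a combat-command-badge holder, so the next rule applies.
Among Fontaine, Kowalski, Sorensen, Farouk and Romero, by date of rank (earlier first): Fontaine, Kowalski and Sorensen (1999-02-20) before Farouk and Romero (2001-05-15).
Fontaine, Kowalski and Sorensen all have total federal service 25 years, so the next rule applies.
Among Fontaine, Kowalski and Sorensen, alphabetically by surname: Fontaine before Kowalski before Sorensen.
Farouk and Romero both have total federal service 17 years, so the next rule applies.
Among Farouk and Romero, alphabetically by surname: Farouk before Romero.
Brennan, Lund, Ferreira, Moreau and Reyes are each not a combat-command-badge holder, so the next rule applies.
Among Brennan, Lund, Ferreira, Moreau and Reyes, by date of rank (earlier first): Brennan and Lund (1996-09-10) before Ferreira, Moreau and Reyes (2004-02-22).
Brennan and Lund both have total federal service 11 years, so the next rule applies.
Among Brennan and Lund, alphabetically by surname: Brennan before Lund.
Among Ferreira, Moreau and Reyes, by total federal service (lower first): Ferreira (6 years) before Moreau and Reyes (15 years).
Among Moreau and Reyes, alphabetically by surname: Moreau before Reyes.
So Romero takes precedence.

Romero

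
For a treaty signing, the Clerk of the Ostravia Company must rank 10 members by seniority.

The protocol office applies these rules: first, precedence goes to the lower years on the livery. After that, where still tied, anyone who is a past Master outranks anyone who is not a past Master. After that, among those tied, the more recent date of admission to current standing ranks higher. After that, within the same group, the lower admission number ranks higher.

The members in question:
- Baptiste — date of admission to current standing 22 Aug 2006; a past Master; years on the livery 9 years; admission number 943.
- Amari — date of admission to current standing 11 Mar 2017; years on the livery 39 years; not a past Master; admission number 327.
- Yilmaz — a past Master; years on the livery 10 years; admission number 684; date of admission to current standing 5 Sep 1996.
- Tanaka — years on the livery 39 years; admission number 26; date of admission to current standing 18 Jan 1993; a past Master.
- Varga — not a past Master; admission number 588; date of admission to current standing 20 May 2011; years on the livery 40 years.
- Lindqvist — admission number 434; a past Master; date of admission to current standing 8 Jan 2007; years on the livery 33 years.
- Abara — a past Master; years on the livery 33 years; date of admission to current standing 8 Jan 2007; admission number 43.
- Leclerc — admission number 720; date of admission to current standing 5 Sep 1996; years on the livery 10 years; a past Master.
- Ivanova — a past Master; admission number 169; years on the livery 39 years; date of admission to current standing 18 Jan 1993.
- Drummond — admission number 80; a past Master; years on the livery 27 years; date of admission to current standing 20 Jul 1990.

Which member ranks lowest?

By years on the livery (lower first): Baptiste (9 years); then Yilmaz and Leclerc (both 10 years); then Drummond (27 years); then Abara and Lindqvist (both 33 years); then Tanaka, Ivanova and Amari (each 39 years); then Varga (40 years).
Yilmaz and Leclerc are each a past Master, so the next rule applies.
Yilmaz and Leclerc both have date of admission to current standing 5 Sep 1996, so the next rule applies.
Among Yilmaz and Leclerc, by admission number (lower first): Yilmaz (684) before Leclerc (720).
Abara and Lindqvist are each a past Master, so the next rule applies.
Abara and Lindqvist both have date of admission to current standing 8 Jan 2007, so the next rule applies.
Among Abara and Lindqvist, by admission number (lower first): Abara (43) before Lindqvist (434).
Among Tanaka, Ivanova and Amari, a past Master before not a past Master: Tanaka and Ivanova (a past Master) before Amari (not a past Master).
Tanaka and Ivanova both have date of admission to current standing 18 Jan 1993, so the next rule applies.
Among Tanaka and Ivanova, by admission number (lower first): Tanaka (26) before Ivanova (169).
Order: Baptiste, Yilmaz, Leclerc, Drummond, Abara, Lindqvist, Tanaka, Ivanova, Amari, Varga.

Varga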